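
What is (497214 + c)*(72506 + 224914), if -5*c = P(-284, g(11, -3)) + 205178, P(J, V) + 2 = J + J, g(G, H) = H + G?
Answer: 135710485608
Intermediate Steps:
g(G, H) = G + H
P(J, V) = -2 + 2*J (P(J, V) = -2 + (J + J) = -2 + 2*J)
c = -204608/5 (c = -((-2 + 2*(-284)) + 205178)/5 = -((-2 - 568) + 205178)/5 = -(-570 + 205178)/5 = -⅕*204608 = -204608/5 ≈ -40922.)
(497214 + c)*(72506 + 224914) = (497214 - 204608/5)*(72506 + 224914) = (2281462/5)*297420 = 135710485608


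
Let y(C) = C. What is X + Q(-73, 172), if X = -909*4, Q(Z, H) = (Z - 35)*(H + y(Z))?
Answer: -14328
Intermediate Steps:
Q(Z, H) = (-35 + Z)*(H + Z) (Q(Z, H) = (Z - 35)*(H + Z) = (-35 + Z)*(H + Z))
X = -3636
X + Q(-73, 172) = -3636 + ((-73)² - 35*172 - 35*(-73) + 172*(-73)) = -3636 + (5329 - 6020 + 2555 - 12556) = -3636 - 10692 = -14328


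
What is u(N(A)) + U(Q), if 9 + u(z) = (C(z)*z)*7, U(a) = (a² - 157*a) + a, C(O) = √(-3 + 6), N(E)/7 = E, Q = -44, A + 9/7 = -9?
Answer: 8791 - 504*√3 ≈ 7918.0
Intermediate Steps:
A = -72/7 (A = -9/7 - 9 = -72/7 ≈ -10.286)
N(E) = 7*E
C(O) = √3
U(a) = a² - 156*a
u(z) = -9 + 7*z*√3 (u(z) = -9 + (√3*z)*7 = -9 + (z*√3)*7 = -9 + 7*z*√3)
u(N(A)) + U(Q) = (-9 + 7*(7*(-72/7))*√3) - 44*(-156 - 44) = (-9 + 7*(-72)*√3) - 44*(-200) = (-9 - 504*√3) + 8800 = 8791 - 504*√3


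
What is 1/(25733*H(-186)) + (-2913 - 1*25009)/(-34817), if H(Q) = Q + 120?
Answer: 47422075699/59132426826 ≈ 0.80196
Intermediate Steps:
H(Q) = 120 + Q
1/(25733*H(-186)) + (-2913 - 1*25009)/(-34817) = 1/(25733*(120 - 186)) + (-2913 - 1*25009)/(-34817) = (1/25733)/(-66) + (-2913 - 25009)*(-1/34817) = (1/25733)*(-1/66) - 27922*(-1/34817) = -1/1698378 + 27922/34817 = 47422075699/59132426826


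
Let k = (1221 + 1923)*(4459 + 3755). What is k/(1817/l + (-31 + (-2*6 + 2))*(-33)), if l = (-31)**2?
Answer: 12408824088/651025 ≈ 19060.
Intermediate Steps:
l = 961
k = 25824816 (k = 3144*8214 = 25824816)
k/(1817/l + (-31 + (-2*6 + 2))*(-33)) = 25824816/(1817/961 + (-31 + (-2*6 + 2))*(-33)) = 25824816/(1817*(1/961) + (-31 + (-12 + 2))*(-33)) = 25824816/(1817/961 + (-31 - 10)*(-33)) = 25824816/(1817/961 - 41*(-33)) = 25824816/(1817/961 + 1353) = 25824816/(1302050/961) = 25824816*(961/1302050) = 12408824088/651025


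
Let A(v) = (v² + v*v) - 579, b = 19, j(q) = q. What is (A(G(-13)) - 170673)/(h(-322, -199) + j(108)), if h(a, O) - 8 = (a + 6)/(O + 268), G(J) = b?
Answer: -5883285/3844 ≈ -1530.5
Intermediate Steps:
G(J) = 19
h(a, O) = 8 + (6 + a)/(268 + O) (h(a, O) = 8 + (a + 6)/(O + 268) = 8 + (6 + a)/(268 + O))
A(v) = -579 + 2*v² (A(v) = (v² + v²) - 579 = 2*v² - 579 = -579 + 2*v²)
(A(G(-13)) - 170673)/(h(-322, -199) + j(108)) = ((-579 + 2*19²) - 170673)/((2150 - 322 + 8*(-199))/(268 - 199) + 108) = ((-579 + 2*361) - 170673)/((2150 - 322 - 1592)/69 + 108) = ((-579 + 722) - 170673)/((1/69)*236 + 108) = (143 - 170673)/(236/69 + 108) = -170530/7688/69 = -170530*69/7688 = -5883285/3844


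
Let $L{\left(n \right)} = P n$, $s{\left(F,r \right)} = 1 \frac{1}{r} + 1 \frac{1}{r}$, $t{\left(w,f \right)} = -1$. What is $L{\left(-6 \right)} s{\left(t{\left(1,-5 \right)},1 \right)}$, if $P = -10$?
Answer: $120$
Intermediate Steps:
$s{\left(F,r \right)} = \frac{2}{r}$ ($s{\left(F,r \right)} = \frac{1}{r} + \frac{1}{r} = \frac{2}{r}$)
$L{\left(n \right)} = - 10 n$
$L{\left(-6 \right)} s{\left(t{\left(1,-5 \right)},1 \right)} = \left(-10\right) \left(-6\right) \frac{2}{1} = 60 \cdot 2 \cdot 1 = 60 \cdot 2 = 120$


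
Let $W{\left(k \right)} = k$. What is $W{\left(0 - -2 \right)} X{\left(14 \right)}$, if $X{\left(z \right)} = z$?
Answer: $28$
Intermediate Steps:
$W{\left(0 - -2 \right)} X{\left(14 \right)} = \left(0 - -2\right) 14 = \left(0 + 2\right) 14 = 2 \cdot 14 = 28$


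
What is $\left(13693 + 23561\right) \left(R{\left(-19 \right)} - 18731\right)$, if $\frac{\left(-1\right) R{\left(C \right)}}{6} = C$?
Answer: $-693557718$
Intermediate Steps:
$R{\left(C \right)} = - 6 C$
$\left(13693 + 23561\right) \left(R{\left(-19 \right)} - 18731\right) = \left(13693 + 23561\right) \left(\left(-6\right) \left(-19\right) - 18731\right) = 37254 \left(114 - 18731\right) = 37254 \left(-18617\right) = -693557718$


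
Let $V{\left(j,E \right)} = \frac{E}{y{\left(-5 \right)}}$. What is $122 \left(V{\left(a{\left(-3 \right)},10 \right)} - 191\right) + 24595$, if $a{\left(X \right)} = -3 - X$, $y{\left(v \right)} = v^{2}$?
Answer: $\frac{6709}{5} \approx 1341.8$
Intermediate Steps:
$V{\left(j,E \right)} = \frac{E}{25}$ ($V{\left(j,E \right)} = \frac{E}{\left(-5\right)^{2}} = \frac{E}{25}$)
$122 \left(V{\left(a{\left(-3 \right)},10 \right)} - 191\right) + 24595 = 122 \left(\frac{1}{25} \cdot 10 - 191\right) + 24595 = 122 \left(\frac{2}{5} - 191\right) + 24595 = 122 \left(- \frac{953}{5}\right) + 24595 = - \frac{116266}{5} + 24595 = \frac{6709}{5}$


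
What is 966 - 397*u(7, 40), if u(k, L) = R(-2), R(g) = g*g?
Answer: -622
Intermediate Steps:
R(g) = g**2
u(k, L) = 4 (u(k, L) = (-2)**2 = 4)
966 - 397*u(7, 40) = 966 - 397*4 = 966 - 1588 = -622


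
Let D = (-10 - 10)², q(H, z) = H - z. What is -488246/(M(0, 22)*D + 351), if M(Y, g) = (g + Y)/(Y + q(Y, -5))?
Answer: -488246/2111 ≈ -231.29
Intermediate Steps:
M(Y, g) = (Y + g)/(5 + 2*Y) (M(Y, g) = (g + Y)/(Y + (Y - 1*(-5))) = (Y + g)/(Y + (Y + 5)) = (Y + g)/(Y + (5 + Y)) = (Y + g)/(5 + 2*Y))
D = 400 (D = (-20)² = 400)
-488246/(M(0, 22)*D + 351) = -488246/(((0 + 22)/(5 + 2*0))*400 + 351) = -488246/((22/(5 + 0))*400 + 351) = -488246/((22/5)*400 + 351) = -488246/(1760 + 351) = -488246/2111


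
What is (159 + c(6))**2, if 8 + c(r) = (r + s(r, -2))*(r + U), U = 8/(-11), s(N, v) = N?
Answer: 5555449/121 ≈ 45913.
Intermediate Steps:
U = -8/11 (U = 8*(-1/11) = -8/11 ≈ -0.72727)
c(r) = -8 + 2*r*(-8/11 + r) (c(r) = -8 + (r + r)*(r - 8/11) = -8 + (2*r)*(-8/11 + r) = -8 + 2*r*(-8/11 + r))
(159 + c(6))**2 = (159 + (-8 + 2*6**2 - 16/11*6))**2 = (159 + (-8 + 2*36 - 96/11))**2 = (159 + (-8 + 72 - 96/11))**2 = (159 + 608/11)**2 = (2357/11)**2 = 5555449/121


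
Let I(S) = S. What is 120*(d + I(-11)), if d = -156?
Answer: -20040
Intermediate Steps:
120*(d + I(-11)) = 120*(-156 - 11) = 120*(-167) = -20040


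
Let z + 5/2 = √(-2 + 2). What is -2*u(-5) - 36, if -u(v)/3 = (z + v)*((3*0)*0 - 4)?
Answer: 144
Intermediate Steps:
z = -5/2 (z = -5/2 + √(-2 + 2) = -5/2 + √0 = -5/2 + 0 = -5/2 ≈ -2.5000)
u(v) = -30 + 12*v (u(v) = -3*(-5/2 + v)*((3*0)*0 - 4) = -3*(-5/2 + v)*(0*0 - 4) = -3*(-5/2 + v)*(0 - 4) = -3*(-5/2 + v)*(-4) = -3*(10 - 4*v) = -30 + 12*v)
-2*u(-5) - 36 = -2*(-30 + 12*(-5)) - 36 = -2*(-30 - 60) - 36 = -2*(-90) - 36 = 180 - 36 = 144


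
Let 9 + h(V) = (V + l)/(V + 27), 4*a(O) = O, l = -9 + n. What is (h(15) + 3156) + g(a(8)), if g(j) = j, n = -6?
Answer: 3149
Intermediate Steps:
l = -15 (l = -9 - 6 = -15)
a(O) = O/4
h(V) = -9 + (-15 + V)/(27 + V) (h(V) = -9 + (V - 15)/(V + 27) = -9 + (-15 + V)/(27 + V))
(h(15) + 3156) + g(a(8)) = (2*(-129 - 4*15)/(27 + 15) + 3156) + (1/4)*8 = (2*(-129 - 60)/42 + 3156) + 2 = (2*(1/42)*(-189) + 3156) + 2 = (-9 + 3156) + 2 = 3147 + 2 = 3149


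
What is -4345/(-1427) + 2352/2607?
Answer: 4894573/1240063 ≈ 3.9470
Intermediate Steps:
-4345/(-1427) + 2352/2607 = -4345*(-1/1427) + 2352*(1/2607) = 4345/1427 + 784/869 = 4894573/1240063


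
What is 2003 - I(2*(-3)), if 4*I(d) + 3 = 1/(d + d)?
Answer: 96181/48 ≈ 2003.8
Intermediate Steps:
I(d) = -¾ + 1/(8*d) (I(d) = -¾ + 1/(4*(d + d)) = -¾ + 1/(4*((2*d))) = -¾ + (1/(2*d))/4 = -¾ + 1/(8*d))
2003 - I(2*(-3)) = 2003 - (1 - 12*(-3))/(8*(2*(-3))) = 2003 - (1 - 6*(-6))/(8*(-6)) = 2003 - (-1)*(1 + 36)/(8*6) = 2003 - (-1)*37/(8*6) = 2003 - 1*(-37/48) = 2003 + 37/48 = 96181/48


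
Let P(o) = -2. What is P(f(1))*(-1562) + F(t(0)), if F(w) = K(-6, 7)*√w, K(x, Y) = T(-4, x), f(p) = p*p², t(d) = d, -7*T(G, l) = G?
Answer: 3124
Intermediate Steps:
T(G, l) = -G/7
f(p) = p³
K(x, Y) = 4/7 (K(x, Y) = -⅐*(-4) = 4/7)
F(w) = 4*√w/7
P(f(1))*(-1562) + F(t(0)) = -2*(-1562) + 4*√0/7 = 3124 + (4/7)*0 = 3124 + 0 = 3124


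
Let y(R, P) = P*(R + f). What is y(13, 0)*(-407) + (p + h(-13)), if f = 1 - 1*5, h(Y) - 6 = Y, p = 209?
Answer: 202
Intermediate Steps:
h(Y) = 6 + Y
f = -4 (f = 1 - 5 = -4)
y(R, P) = P*(-4 + R) (y(R, P) = P*(R - 4) = P*(-4 + R))
y(13, 0)*(-407) + (p + h(-13)) = (0*(-4 + 13))*(-407) + (209 + (6 - 13)) = (0*9)*(-407) + (209 - 7) = 0*(-407) + 202 = 0 + 202 = 202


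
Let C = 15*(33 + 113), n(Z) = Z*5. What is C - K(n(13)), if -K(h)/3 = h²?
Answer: 14865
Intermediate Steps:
n(Z) = 5*Z
K(h) = -3*h²
C = 2190 (C = 15*146 = 2190)
C - K(n(13)) = 2190 - (-3)*(5*13)² = 2190 - (-3)*65² = 2190 - (-3)*4225 = 2190 - 1*(-12675) = 2190 + 12675 = 14865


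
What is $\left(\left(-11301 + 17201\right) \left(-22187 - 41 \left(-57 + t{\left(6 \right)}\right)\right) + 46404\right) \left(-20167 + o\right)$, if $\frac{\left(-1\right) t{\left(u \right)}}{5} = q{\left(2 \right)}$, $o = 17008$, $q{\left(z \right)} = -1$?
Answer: $373640505264$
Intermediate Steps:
$t{\left(u \right)} = 5$ ($t{\left(u \right)} = \left(-5\right) \left(-1\right) = 5$)
$\left(\left(-11301 + 17201\right) \left(-22187 - 41 \left(-57 + t{\left(6 \right)}\right)\right) + 46404\right) \left(-20167 + o\right) = \left(\left(-11301 + 17201\right) \left(-22187 - 41 \left(-57 + 5\right)\right) + 46404\right) \left(-20167 + 17008\right) = \left(5900 \left(-22187 - -2132\right) + 46404\right) \left(-3159\right) = \left(5900 \left(-22187 + 2132\right) + 46404\right) \left(-3159\right) = \left(5900 \left(-20055\right) + 46404\right) \left(-3159\right) = \left(-118324500 + 46404\right) \left(-3159\right) = \left(-118278096\right) \left(-3159\right) = 373640505264$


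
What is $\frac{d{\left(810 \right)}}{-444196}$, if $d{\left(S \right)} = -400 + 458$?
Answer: $- \frac{29}{222098} \approx -0.00013057$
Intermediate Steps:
$d{\left(S \right)} = 58$
$\frac{d{\left(810 \right)}}{-444196} = \frac{58}{-444196} = 58 \left(- \frac{1}{444196}\right) = - \frac{29}{222098}$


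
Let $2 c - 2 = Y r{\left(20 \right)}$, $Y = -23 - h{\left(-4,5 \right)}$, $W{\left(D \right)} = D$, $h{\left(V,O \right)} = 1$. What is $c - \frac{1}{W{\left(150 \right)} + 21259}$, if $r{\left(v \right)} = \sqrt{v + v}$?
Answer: $\frac{21408}{21409} - 24 \sqrt{10} \approx -74.895$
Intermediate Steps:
$Y = -24$ ($Y = -23 - 1 = -24$)
$r{\left(v \right)} = \sqrt{2} \sqrt{v}$ ($r{\left(v \right)} = \sqrt{2 v} = \sqrt{2} \sqrt{v}$)
$c = 1 - 24 \sqrt{10}$ ($c = 1 + \frac{\left(-24\right) \sqrt{2} \sqrt{20}}{2} = 1 + \frac{\left(-24\right) \sqrt{2} \cdot 2 \sqrt{5}}{2} = 1 + \frac{\left(-24\right) 2 \sqrt{10}}{2} = 1 + \frac{\left(-48\right) \sqrt{10}}{2} = 1 - 24 \sqrt{10} \approx -74.895$)
$c - \frac{1}{W{\left(150 \right)} + 21259} = \left(1 - 24 \sqrt{10}\right) - \frac{1}{150 + 21259} = \left(1 - 24 \sqrt{10}\right) - \frac{1}{21409} = \frac{21408}{21409} - 24 \sqrt{10}$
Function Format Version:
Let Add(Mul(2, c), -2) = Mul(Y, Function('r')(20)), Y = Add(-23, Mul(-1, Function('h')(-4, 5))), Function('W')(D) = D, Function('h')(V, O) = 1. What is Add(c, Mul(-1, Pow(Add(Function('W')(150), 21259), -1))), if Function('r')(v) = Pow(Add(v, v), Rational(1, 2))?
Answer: Add(Rational(21408, 21409), Mul(-24, Pow(10, Rational(1, 2)))) ≈ -74.895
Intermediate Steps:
Y = -24 (Y = Add(-23, Mul(-1, 1)) = Add(-23, -1) = -24)
Function('r')(v) = Mul(Pow(2, Rational(1, 2)), Pow(v, Rational(1, 2))) (Function('r')(v) = Pow(Mul(2, v), Rational(1, 2)) = Mul(Pow(2, Rational(1, 2)), Pow(v, Rational(1, 2))))
c = Add(1, Mul(-24, Pow(10, Rational(1, 2)))) (c = Add(1, Mul(Rational(1, 2), Mul(-24, Mul(Pow(2, Rational(1, 2)), Pow(20, Rational(1, 2)))))) = Add(1, Mul(Rational(1, 2), Mul(-24, Mul(Pow(2, Rational(1, 2)), Mul(2, Pow(5, Rational(1, 2))))))) = Add(1, Mul(Rational(1, 2), Mul(-24, Mul(2, Pow(10, Rational(1, 2)))))) = Add(1, Mul(Rational(1, 2), Mul(-48, Pow(10, Rational(1, 2))))) = Add(1, Mul(-24, Pow(10, Rational(1, 2)))) ≈ -74.895)
Add(c, Mul(-1, Pow(Add(Function('W')(150), 21259), -1))) = Add(Add(1, Mul(-24, Pow(10, Rational(1, 2)))), Mul(-1, Pow(Add(150, 21259), -1))) = Add(Add(1, Mul(-24, Pow(10, Rational(1, 2)))), Mul(-1, Pow(21409, -1))) = Add(Add(1, Mul(-24, Pow(10, Rational(1, 2)))), Mul(-1, Rational(1, 21409))) = Add(Add(1, Mul(-24, Pow(10, Rational(1, 2)))), Rational(-1, 21409)) = Add(Rational(21408, 21409), Mul(-24, Pow(10, Rational(1, 2))))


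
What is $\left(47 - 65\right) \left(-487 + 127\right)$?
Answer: $6480$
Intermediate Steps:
$\left(47 - 65\right) \left(-487 + 127\right) = \left(-18\right) \left(-360\right) = 6480$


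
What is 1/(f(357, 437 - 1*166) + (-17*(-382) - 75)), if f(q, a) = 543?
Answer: 1/6962 ≈ 0.00014364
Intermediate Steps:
1/(f(357, 437 - 1*166) + (-17*(-382) - 75)) = 1/(543 + (-17*(-382) - 75)) = 1/(543 + (6494 - 75)) = 1/(543 + 6419) = 1/6962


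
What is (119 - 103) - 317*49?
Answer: -15517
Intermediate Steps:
(119 - 103) - 317*49 = 16 - 15533 = -15517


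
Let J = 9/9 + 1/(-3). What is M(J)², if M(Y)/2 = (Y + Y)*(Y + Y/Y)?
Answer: 1600/81 ≈ 19.753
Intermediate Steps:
J = ⅔ (J = 9*(⅑) + 1*(-⅓) = 1 - ⅓ = ⅔ ≈ 0.66667)
M(Y) = 4*Y*(1 + Y) (M(Y) = 2*((Y + Y)*(Y + Y/Y)) = 2*((2*Y)*(Y + 1)) = 2*((2*Y)*(1 + Y)) = 2*(2*Y*(1 + Y)) = 4*Y*(1 + Y))
M(J)² = (4*(⅔)*(1 + ⅔))² = (4*(⅔)*(5/3))² = (40/9)² = 1600/81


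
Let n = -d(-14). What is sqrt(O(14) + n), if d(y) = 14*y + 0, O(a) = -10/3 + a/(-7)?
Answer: 2*sqrt(429)/3 ≈ 13.808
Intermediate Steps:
O(a) = -10/3 - a/7 (O(a) = -10*1/3 + a*(-1/7) = -10/3 - a/7)
d(y) = 14*y
n = 196 (n = -14*(-14) = -1*(-196) = 196)
sqrt(O(14) + n) = sqrt((-10/3 - 1/7*14) + 196) = sqrt((-10/3 - 2) + 196) = sqrt(-16/3 + 196) = sqrt(572/3) = 2*sqrt(429)/3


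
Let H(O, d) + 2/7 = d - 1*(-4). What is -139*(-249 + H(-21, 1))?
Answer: 237690/7 ≈ 33956.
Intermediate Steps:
H(O, d) = 26/7 + d (H(O, d) = -2/7 + (d - 1*(-4)) = -2/7 + (d + 4) = -2/7 + (4 + d) = 26/7 + d)
-139*(-249 + H(-21, 1)) = -139*(-249 + (26/7 + 1)) = -139*(-249 + 33/7) = -139*(-1710/7) = 237690/7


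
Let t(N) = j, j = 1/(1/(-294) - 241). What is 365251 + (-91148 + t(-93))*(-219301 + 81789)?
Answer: 888118506536613/70855 ≈ 1.2534e+10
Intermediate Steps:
j = -294/70855 (j = 1/(-1/294 - 241) = 1/(-70855/294) = -294/70855 ≈ -0.0041493)
t(N) = -294/70855
365251 + (-91148 + t(-93))*(-219301 + 81789) = 365251 + (-91148 - 294/70855)*(-219301 + 81789) = 365251 - 6458291834/70855*(-137512) = 365251 + 888092626677008/70855 = 888118506536613/70855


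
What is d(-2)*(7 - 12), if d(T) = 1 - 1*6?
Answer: 25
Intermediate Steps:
d(T) = -5 (d(T) = 1 - 6 = -5)
d(-2)*(7 - 12) = -5*(7 - 12) = -5*(-5) = 25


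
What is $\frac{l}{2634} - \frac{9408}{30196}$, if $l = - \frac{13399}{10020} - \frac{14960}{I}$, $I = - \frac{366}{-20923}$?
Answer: $- \frac{64751351374811}{199238341320} \approx -324.99$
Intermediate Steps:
$I = \frac{6}{343}$ ($I = \left(-366\right) \left(- \frac{1}{20923}\right) = \frac{6}{343} \approx 0.017493$)
$l = - \frac{8569250999}{10020}$ ($l = - \frac{13399}{10020} - \frac{14960}{\frac{6}{343}} = \left(-13399\right) \frac{1}{10020} - \frac{2565640}{3} = - \frac{13399}{10020} - \frac{2565640}{3} = - \frac{8569250999}{10020} \approx -8.5522 \cdot 10^{5}$)
$\frac{l}{2634} - \frac{9408}{30196} = - \frac{8569250999}{10020 \cdot 2634} - \frac{9408}{30196} = \left(- \frac{8569250999}{10020}\right) \frac{1}{2634} - \frac{2352}{7549} = - \frac{8569250999}{26392680} - \frac{2352}{7549} = - \frac{64751351374811}{199238341320}$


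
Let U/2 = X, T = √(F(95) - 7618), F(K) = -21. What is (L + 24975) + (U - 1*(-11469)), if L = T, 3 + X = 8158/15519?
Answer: 565497638/15519 + I*√7639 ≈ 36439.0 + 87.401*I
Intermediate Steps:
T = I*√7639 (T = √(-21 - 7618) = √(-7639) = I*√7639 ≈ 87.401*I)
X = -38399/15519 (X = -3 + 8158/15519 = -38399/15519 ≈ -2.4743)
L = I*√7639 ≈ 87.401*I
U = -76798/15519 (U = 2*(-38399/15519) = -76798/15519 ≈ -4.9486)
(L + 24975) + (U - 1*(-11469)) = (I*√7639 + 24975) + (-76798/15519 - 1*(-11469)) = (24975 + I*√7639) + (-76798/15519 + 11469) = (24975 + I*√7639) + 177910613/15519 = 565497638/15519 + I*√7639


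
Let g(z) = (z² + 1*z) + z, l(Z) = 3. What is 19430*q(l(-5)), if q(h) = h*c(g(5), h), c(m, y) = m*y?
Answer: 6120450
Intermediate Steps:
g(z) = z² + 2*z (g(z) = (z² + z) + z = (z + z²) + z = z² + 2*z)
q(h) = 35*h² (q(h) = h*((5*(2 + 5))*h) = h*((5*7)*h) = h*(35*h) = 35*h²)
19430*q(l(-5)) = 19430*(35*3²) = 19430*(35*9) = 19430*315 = 6120450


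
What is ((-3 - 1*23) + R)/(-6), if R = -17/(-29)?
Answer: 737/174 ≈ 4.2356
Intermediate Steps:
R = 17/29 (R = -17*(-1/29) = 17/29 ≈ 0.58621)
((-3 - 1*23) + R)/(-6) = ((-3 - 1*23) + 17/29)/(-6) = ((-3 - 23) + 17/29)*(-1/6) = (-26 + 17/29)*(-1/6) = -737/29*(-1/6) = 737/174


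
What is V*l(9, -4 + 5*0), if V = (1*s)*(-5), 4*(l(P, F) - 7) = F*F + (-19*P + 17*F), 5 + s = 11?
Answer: 2925/2 ≈ 1462.5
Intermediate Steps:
s = 6 (s = -5 + 11 = 6)
l(P, F) = 7 - 19*P/4 + F²/4 + 17*F/4 (l(P, F) = 7 + (F*F + (-19*P + 17*F))/4 = 7 + (F² + (-19*P + 17*F))/4 = 7 + (F² - 19*P + 17*F)/4 = 7 + (-19*P/4 + F²/4 + 17*F/4) = 7 - 19*P/4 + F²/4 + 17*F/4)
V = -30 (V = (1*6)*(-5) = 6*(-5) = -30)
V*l(9, -4 + 5*0) = -30*(7 - 19/4*9 + (-4 + 5*0)²/4 + 17*(-4 + 5*0)/4) = -30*(7 - 171/4 + (-4 + 0)²/4 + 17*(-4 + 0)/4) = -30*(7 - 171/4 + (¼)*(-4)² + (17/4)*(-4)) = -30*(7 - 171/4 + (¼)*16 - 17) = -30*(7 - 171/4 + 4 - 17) = -30*(-195/4) = 2925/2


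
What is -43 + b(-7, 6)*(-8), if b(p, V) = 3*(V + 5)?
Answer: -307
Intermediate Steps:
b(p, V) = 15 + 3*V (b(p, V) = 3*(5 + V) = 15 + 3*V)
-43 + b(-7, 6)*(-8) = -43 + (15 + 3*6)*(-8) = -43 + (15 + 18)*(-8) = -43 + 33*(-8) = -43 - 264 = -307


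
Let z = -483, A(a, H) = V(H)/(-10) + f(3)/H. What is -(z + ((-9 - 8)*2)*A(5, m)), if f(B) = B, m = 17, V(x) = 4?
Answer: 2377/5 ≈ 475.40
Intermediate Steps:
A(a, H) = -2/5 + 3/H (A(a, H) = 4/(-10) + 3/H = 4*(-1/10) + 3/H = -2/5 + 3/H)
-(z + ((-9 - 8)*2)*A(5, m)) = -(-483 + ((-9 - 8)*2)*(-2/5 + 3/17)) = -(-483 + (-17*2)*(-2/5 + 3*(1/17))) = -(-483 - 34*(-2/5 + 3/17)) = -(-483 - 34*(-19/85)) = -(-483 + 38/5) = -1*(-2377/5) = 2377/5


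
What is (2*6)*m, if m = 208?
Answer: 2496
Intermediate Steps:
(2*6)*m = (2*6)*208 = 12*208 = 2496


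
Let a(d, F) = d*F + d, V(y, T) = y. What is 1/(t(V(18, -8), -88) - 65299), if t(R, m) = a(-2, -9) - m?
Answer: -1/65195 ≈ -1.5339e-5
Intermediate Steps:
a(d, F) = d + F*d (a(d, F) = F*d + d = d + F*d)
t(R, m) = 16 - m (t(R, m) = -2*(1 - 9) - m = -2*(-8) - m = 16 - m)
1/(t(V(18, -8), -88) - 65299) = 1/((16 - 1*(-88)) - 65299) = 1/((16 + 88) - 65299) = 1/(104 - 65299) = 1/(-65195) = -1/65195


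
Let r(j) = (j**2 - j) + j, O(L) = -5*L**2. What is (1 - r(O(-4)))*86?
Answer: -550314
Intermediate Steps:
r(j) = j**2
(1 - r(O(-4)))*86 = (1 - (-5*(-4)**2)**2)*86 = (1 - (-5*16)**2)*86 = (1 - 1*(-80)**2)*86 = (1 - 1*6400)*86 = (1 - 6400)*86 = -6399*86 = -550314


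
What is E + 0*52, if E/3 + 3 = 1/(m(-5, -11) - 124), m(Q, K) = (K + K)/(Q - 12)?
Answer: -18825/2086 ≈ -9.0244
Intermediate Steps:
m(Q, K) = 2*K/(-12 + Q) (m(Q, K) = (2*K)/(-12 + Q) = 2*K/(-12 + Q))
E = -18825/2086 (E = -9 + 3/(2*(-11)/(-12 - 5) - 124) = -9 + 3/(2*(-11)/(-17) - 124) = -9 + 3/(2*(-11)*(-1/17) - 124) = -9 + 3/(22/17 - 124) = -9 + 3/(-2086/17) = -9 + 3*(-17/2086) = -9 - 51/2086 = -18825/2086 ≈ -9.0244)
E + 0*52 = -18825/2086 + 0*52 = -18825/2086 + 0 = -18825/2086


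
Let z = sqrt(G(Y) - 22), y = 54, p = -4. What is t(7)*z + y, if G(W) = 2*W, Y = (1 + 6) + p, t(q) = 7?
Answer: 54 + 28*I ≈ 54.0 + 28.0*I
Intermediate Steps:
Y = 3 (Y = (1 + 6) - 4 = 7 - 4 = 3)
z = 4*I (z = sqrt(2*3 - 22) = sqrt(6 - 22) = sqrt(-16) = 4*I ≈ 4.0*I)
t(7)*z + y = 7*(4*I) + 54 = 28*I + 54 = 54 + 28*I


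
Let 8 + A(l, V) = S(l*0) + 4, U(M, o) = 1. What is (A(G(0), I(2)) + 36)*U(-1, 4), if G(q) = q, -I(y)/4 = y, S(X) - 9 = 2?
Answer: 43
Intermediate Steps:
S(X) = 11 (S(X) = 9 + 2 = 11)
I(y) = -4*y
A(l, V) = 7 (A(l, V) = -8 + (11 + 4) = -8 + 15 = 7)
(A(G(0), I(2)) + 36)*U(-1, 4) = (7 + 36)*1 = 43*1 = 43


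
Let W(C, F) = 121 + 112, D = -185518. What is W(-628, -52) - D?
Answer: 185751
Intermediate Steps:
W(C, F) = 233
W(-628, -52) - D = 233 - 1*(-185518) = 233 + 185518 = 185751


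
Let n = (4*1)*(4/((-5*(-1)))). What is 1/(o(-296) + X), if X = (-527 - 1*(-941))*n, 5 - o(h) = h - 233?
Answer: 5/9294 ≈ 0.00053798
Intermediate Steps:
o(h) = 238 - h (o(h) = 5 - (h - 233) = 5 - (-233 + h) = 5 + (233 - h) = 238 - h)
n = 16/5 (n = 4*(4/5) = 4*(4*(⅕)) = 4*(⅘) = 16/5 ≈ 3.2000)
X = 6624/5 (X = (-527 - 1*(-941))*(16/5) = (-527 + 941)*(16/5) = 414*(16/5) = 6624/5 ≈ 1324.8)
1/(o(-296) + X) = 1/((238 - 1*(-296)) + 6624/5) = 1/((238 + 296) + 6624/5) = 1/(534 + 6624/5) = 1/(9294/5) = 5/9294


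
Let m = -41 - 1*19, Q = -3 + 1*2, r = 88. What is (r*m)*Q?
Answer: 5280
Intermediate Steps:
Q = -1 (Q = -3 + 2 = -1)
m = -60 (m = -41 - 19 = -60)
(r*m)*Q = (88*(-60))*(-1) = -5280*(-1) = 5280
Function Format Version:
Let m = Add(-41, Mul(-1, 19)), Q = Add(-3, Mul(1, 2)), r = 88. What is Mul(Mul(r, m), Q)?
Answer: 5280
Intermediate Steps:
Q = -1 (Q = Add(-3, 2) = -1)
m = -60 (m = Add(-41, -19) = -60)
Mul(Mul(r, m), Q) = Mul(Mul(88, -60), -1) = Mul(-5280, -1) = 5280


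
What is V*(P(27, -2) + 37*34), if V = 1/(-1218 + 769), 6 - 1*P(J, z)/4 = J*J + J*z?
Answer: 1418/449 ≈ 3.1581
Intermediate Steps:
P(J, z) = 24 - 4*J² - 4*J*z (P(J, z) = 24 - 4*(J*J + J*z) = 24 - 4*(J² + J*z) = 24 + (-4*J² - 4*J*z) = 24 - 4*J² - 4*J*z)
V = -1/449 (V = 1/(-449) = -1/449 ≈ -0.0022272)
V*(P(27, -2) + 37*34) = -((24 - 4*27² - 4*27*(-2)) + 37*34)/449 = -((24 - 4*729 + 216) + 1258)/449 = -((24 - 2916 + 216) + 1258)/449 = -(-2676 + 1258)/449 = -1/449*(-1418) = 1418/449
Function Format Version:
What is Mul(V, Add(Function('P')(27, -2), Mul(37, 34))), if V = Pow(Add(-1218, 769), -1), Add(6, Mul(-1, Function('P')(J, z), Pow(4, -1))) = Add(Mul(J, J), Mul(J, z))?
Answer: Rational(1418, 449) ≈ 3.1581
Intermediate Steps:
Function('P')(J, z) = Add(24, Mul(-4, Pow(J, 2)), Mul(-4, J, z)) (Function('P')(J, z) = Add(24, Mul(-4, Add(Mul(J, J), Mul(J, z)))) = Add(24, Mul(-4, Add(Pow(J, 2), Mul(J, z)))) = Add(24, Add(Mul(-4, Pow(J, 2)), Mul(-4, J, z))) = Add(24, Mul(-4, Pow(J, 2)), Mul(-4, J, z)))
V = Rational(-1, 449) (V = Pow(-449, -1) = Rational(-1, 449) ≈ -0.0022272)
Mul(V, Add(Function('P')(27, -2), Mul(37, 34))) = Mul(Rational(-1, 449), Add(Add(24, Mul(-4, Pow(27, 2)), Mul(-4, 27, -2)), Mul(37, 34))) = Mul(Rational(-1, 449), Add(Add(24, Mul(-4, 729), 216), 1258)) = Mul(Rational(-1, 449), Add(Add(24, -2916, 216), 1258)) = Mul(Rational(-1, 449), Add(-2676, 1258)) = Mul(Rational(-1, 449), -1418) = Rational(1418, 449)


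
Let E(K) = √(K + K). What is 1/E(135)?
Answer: √30/90 ≈ 0.060858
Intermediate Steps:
E(K) = √2*√K (E(K) = √(2*K) = √2*√K)
1/E(135) = 1/(√2*√135) = 1/(√2*(3*√15)) = 1/(3*√30) = √30/90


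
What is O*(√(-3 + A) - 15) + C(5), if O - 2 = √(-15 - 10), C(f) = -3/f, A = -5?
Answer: -153/5 - 75*I - √2*(10 - 4*I) ≈ -44.742 - 69.343*I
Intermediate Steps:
O = 2 + 5*I (O = 2 + √(-15 - 10) = 2 + √(-25) = 2 + 5*I ≈ 2.0 + 5.0*I)
O*(√(-3 + A) - 15) + C(5) = (2 + 5*I)*(√(-3 - 5) - 15) - 3/5 = (2 + 5*I)*(√(-8) - 15) - 3*⅕ = (2 + 5*I)*(2*I*√2 - 15) - ⅗ = (2 + 5*I)*(-15 + 2*I*√2) - ⅗ = (-15 + 2*I*√2)*(2 + 5*I) - ⅗ = -⅗ + (-15 + 2*I*√2)*(2 + 5*I)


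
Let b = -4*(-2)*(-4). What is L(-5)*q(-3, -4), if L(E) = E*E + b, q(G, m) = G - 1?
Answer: 28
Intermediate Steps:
q(G, m) = -1 + G
b = -32 (b = 8*(-4) = -32)
L(E) = -32 + E**2 (L(E) = E*E - 32 = E**2 - 32 = -32 + E**2)
L(-5)*q(-3, -4) = (-32 + (-5)**2)*(-1 - 3) = (-32 + 25)*(-4) = -7*(-4) = 28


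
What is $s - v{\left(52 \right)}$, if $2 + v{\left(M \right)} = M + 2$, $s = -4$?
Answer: $-56$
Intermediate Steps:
$v{\left(M \right)} = M$ ($v{\left(M \right)} = -2 + \left(M + 2\right) = -2 + \left(2 + M\right) = M$)
$s - v{\left(52 \right)} = -4 - 52 = -56$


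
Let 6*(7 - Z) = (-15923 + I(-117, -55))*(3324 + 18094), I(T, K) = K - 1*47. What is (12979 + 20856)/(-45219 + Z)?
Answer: 101505/171476089 ≈ 0.00059195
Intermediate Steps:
I(T, K) = -47 + K (I(T, K) = K - 47 = -47 + K)
Z = 171611746/3 (Z = 7 - (-15923 + (-47 - 55))*(3324 + 18094)/6 = 7 - (-15923 - 102)*21418/6 = 7 - (-16025)*21418/6 = 7 - ⅙*(-343223450) = 7 + 171611725/3 = 171611746/3 ≈ 5.7204e+7)
(12979 + 20856)/(-45219 + Z) = (12979 + 20856)/(-45219 + 171611746/3) = 33835/(171476089/3) = 33835*(3/171476089) = 101505/171476089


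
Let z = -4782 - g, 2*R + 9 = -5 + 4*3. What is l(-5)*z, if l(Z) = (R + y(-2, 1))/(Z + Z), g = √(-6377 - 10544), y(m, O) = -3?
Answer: -9564/5 - 2*I*√16921/5 ≈ -1912.8 - 52.032*I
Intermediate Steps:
R = -1 (R = -9/2 + (-5 + 4*3)/2 = -9/2 + (-5 + 12)/2 = -9/2 + (½)*7 = -9/2 + 7/2 = -1)
g = I*√16921 (g = √(-16921) = I*√16921 ≈ 130.08*I)
z = -4782 - I*√16921 ≈ -4782.0 - 130.08*I
l(Z) = -2/Z (l(Z) = (-1 - 3)/(Z + Z) = -4*1/(2*Z) = -2/Z)
l(-5)*z = (-2/(-5))*(-4782 - I*√16921) = (-2*(-⅕))*(-4782 - I*√16921) = 2*(-4782 - I*√16921)/5 = -9564/5 - 2*I*√16921/5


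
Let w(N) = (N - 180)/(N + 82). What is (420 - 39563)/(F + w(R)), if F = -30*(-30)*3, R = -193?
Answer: -4344873/300073 ≈ -14.479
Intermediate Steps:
w(N) = (-180 + N)/(82 + N)
F = 2700 (F = 900*3 = 2700)
(420 - 39563)/(F + w(R)) = (420 - 39563)/(2700 + (-180 - 193)/(82 - 193)) = -39143/(2700 - 373/(-111)) = -39143/(2700 - 1/111*(-373)) = -39143/(2700 + 373/111) = -39143/300073/111 = -39143*111/300073 = -4344873/300073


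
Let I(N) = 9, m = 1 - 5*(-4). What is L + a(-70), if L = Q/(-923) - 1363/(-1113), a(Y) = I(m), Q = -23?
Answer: 10529339/1027299 ≈ 10.250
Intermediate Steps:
m = 21 (m = 1 + 20 = 21)
a(Y) = 9
L = 1283648/1027299 (L = -23/(-923) - 1363/(-1113) = -23*(-1/923) - 1363*(-1/1113) = 23/923 + 1363/1113 = 1283648/1027299 ≈ 1.2495)
L + a(-70) = 1283648/1027299 + 9 = 10529339/1027299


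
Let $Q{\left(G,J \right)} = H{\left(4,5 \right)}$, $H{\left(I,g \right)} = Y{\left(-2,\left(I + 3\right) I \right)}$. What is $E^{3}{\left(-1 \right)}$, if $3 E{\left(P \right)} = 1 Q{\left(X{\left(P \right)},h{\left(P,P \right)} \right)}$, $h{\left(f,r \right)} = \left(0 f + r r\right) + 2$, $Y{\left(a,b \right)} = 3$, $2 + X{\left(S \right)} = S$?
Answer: $1$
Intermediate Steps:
$X{\left(S \right)} = -2 + S$
$H{\left(I,g \right)} = 3$
$h{\left(f,r \right)} = 2 + r^{2}$ ($h{\left(f,r \right)} = \left(0 + r^{2}\right) + 2 = r^{2} + 2 = 2 + r^{2}$)
$Q{\left(G,J \right)} = 3$
$E{\left(P \right)} = 1$ ($E{\left(P \right)} = \frac{1 \cdot 3}{3} = \frac{1}{3} \cdot 3 = 1$)
$E^{3}{\left(-1 \right)} = 1^{3} = 1$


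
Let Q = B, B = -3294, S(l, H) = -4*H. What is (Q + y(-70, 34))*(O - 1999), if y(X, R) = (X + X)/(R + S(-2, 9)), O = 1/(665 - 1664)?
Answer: 6438334448/999 ≈ 6.4448e+6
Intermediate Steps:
O = -1/999 (O = 1/(-999) = -1/999 ≈ -0.0010010)
y(X, R) = 2*X/(-36 + R) (y(X, R) = (X + X)/(R - 4*9) = (2*X)/(R - 36) = (2*X)/(-36 + R) = 2*X/(-36 + R))
Q = -3294
(Q + y(-70, 34))*(O - 1999) = (-3294 + 2*(-70)/(-36 + 34))*(-1/999 - 1999) = (-3294 + 2*(-70)/(-2))*(-1997002/999) = (-3294 + 2*(-70)*(-½))*(-1997002/999) = (-3294 + 70)*(-1997002/999) = -3224*(-1997002/999) = 6438334448/999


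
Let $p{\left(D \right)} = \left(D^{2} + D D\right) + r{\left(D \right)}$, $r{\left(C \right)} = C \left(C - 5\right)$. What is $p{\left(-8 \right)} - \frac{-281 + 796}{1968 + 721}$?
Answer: $\frac{623333}{2689} \approx 231.81$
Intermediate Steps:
$r{\left(C \right)} = C \left(-5 + C\right)$
$p{\left(D \right)} = 2 D^{2} + D \left(-5 + D\right)$ ($p{\left(D \right)} = \left(D^{2} + D D\right) + D \left(-5 + D\right) = \left(D^{2} + D^{2}\right) + D \left(-5 + D\right) = 2 D^{2} + D \left(-5 + D\right)$)
$p{\left(-8 \right)} - \frac{-281 + 796}{1968 + 721} = - 8 \left(-5 + 3 \left(-8\right)\right) - \frac{-281 + 796}{1968 + 721} = - 8 \left(-5 - 24\right) - \frac{515}{2689} = \left(-8\right) \left(-29\right) - 515 \cdot \frac{1}{2689} = 232 - \frac{515}{2689} = \frac{623333}{2689}$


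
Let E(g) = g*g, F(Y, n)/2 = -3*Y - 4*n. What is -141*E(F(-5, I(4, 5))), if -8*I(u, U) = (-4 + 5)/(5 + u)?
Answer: -3451727/27 ≈ -1.2784e+5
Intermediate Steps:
I(u, U) = -1/(8*(5 + u)) (I(u, U) = -(-4 + 5)/(8*(5 + u)) = -1/(8*(5 + u)))
F(Y, n) = -8*n - 6*Y (F(Y, n) = 2*(-3*Y - 4*n) = 2*(-4*n - 3*Y) = -8*n - 6*Y)
E(g) = g**2
-141*E(F(-5, I(4, 5))) = -141*(-(-8)/(40 + 8*4) - 6*(-5))**2 = -141*(-(-8)/(40 + 32) + 30)**2 = -141*(-(-8)/72 + 30)**2 = -141*(-8*(-1/72) + 30)**2 = -141*(1/9 + 30)**2 = -141*(271/9)**2 = -141*73441/81 = -3451727/27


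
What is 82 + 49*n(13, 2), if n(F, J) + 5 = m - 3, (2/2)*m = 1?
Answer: -261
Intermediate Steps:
m = 1
n(F, J) = -7 (n(F, J) = -5 + (1 - 3) = -5 - 2 = -7)
82 + 49*n(13, 2) = 82 + 49*(-7) = 82 - 343 = -261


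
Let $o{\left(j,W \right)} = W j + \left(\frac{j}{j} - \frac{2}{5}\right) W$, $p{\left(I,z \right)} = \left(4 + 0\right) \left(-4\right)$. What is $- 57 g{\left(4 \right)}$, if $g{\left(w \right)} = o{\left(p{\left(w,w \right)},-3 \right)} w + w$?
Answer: $- \frac{53808}{5} \approx -10762.0$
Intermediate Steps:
$p{\left(I,z \right)} = -16$ ($p{\left(I,z \right)} = 4 \left(-4\right) = -16$)
$o{\left(j,W \right)} = \frac{3 W}{5} + W j$ ($o{\left(j,W \right)} = W j + \left(1 - \frac{2}{5}\right) W = W j + \frac{3 W}{5} = \frac{3 W}{5} + W j$)
$g{\left(w \right)} = \frac{236 w}{5}$ ($g{\left(w \right)} = \frac{1}{5} \left(-3\right) \left(3 + 5 \left(-16\right)\right) w + w = \frac{1}{5} \left(-3\right) \left(3 - 80\right) w + w = \frac{1}{5} \left(-3\right) \left(-77\right) w + w = \frac{231 w}{5} + w = \frac{236 w}{5}$)
$- 57 g{\left(4 \right)} = - 57 \cdot \frac{236}{5} \cdot 4 = \left(-57\right) \frac{944}{5} = - \frac{53808}{5}$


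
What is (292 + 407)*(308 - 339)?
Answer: -21669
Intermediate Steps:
(292 + 407)*(308 - 339) = 699*(-31) = -21669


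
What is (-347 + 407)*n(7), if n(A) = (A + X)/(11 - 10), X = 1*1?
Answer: 480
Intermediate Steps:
X = 1
n(A) = 1 + A (n(A) = (A + 1)/(11 - 10) = (1 + A)/1 = (1 + A)*1 = 1 + A)
(-347 + 407)*n(7) = (-347 + 407)*(1 + 7) = 60*8 = 480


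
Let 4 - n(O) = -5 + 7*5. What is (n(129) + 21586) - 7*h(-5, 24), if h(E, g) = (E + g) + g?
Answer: 21259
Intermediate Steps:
h(E, g) = E + 2*g
n(O) = -26 (n(O) = 4 - (-5 + 7*5) = 4 - (-5 + 35) = 4 - 1*30 = 4 - 30 = -26)
(n(129) + 21586) - 7*h(-5, 24) = (-26 + 21586) - 7*(-5 + 2*24) = 21560 - 7*(-5 + 48) = 21560 - 7*43 = 21560 - 301 = 21259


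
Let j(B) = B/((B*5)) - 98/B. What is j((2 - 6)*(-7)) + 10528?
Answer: 105247/10 ≈ 10525.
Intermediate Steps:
j(B) = ⅕ - 98/B (j(B) = B/((5*B)) - 98/B = B*(1/(5*B)) - 98/B = ⅕ - 98/B)
j((2 - 6)*(-7)) + 10528 = (-490 + (2 - 6)*(-7))/(5*(((2 - 6)*(-7)))) + 10528 = (-490 - 4*(-7))/(5*((-4*(-7)))) + 10528 = (⅕)*(-490 + 28)/28 + 10528 = (⅕)*(1/28)*(-462) + 10528 = -33/10 + 10528 = 105247/10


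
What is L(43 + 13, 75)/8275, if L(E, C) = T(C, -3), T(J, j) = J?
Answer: 3/331 ≈ 0.0090634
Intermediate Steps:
L(E, C) = C
L(43 + 13, 75)/8275 = 75/8275 = 75*(1/8275) = 3/331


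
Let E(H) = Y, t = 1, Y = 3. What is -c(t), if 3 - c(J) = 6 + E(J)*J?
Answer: 6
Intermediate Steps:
E(H) = 3
c(J) = -3 - 3*J (c(J) = 3 - (6 + 3*J) = 3 + (-6 - 3*J) = -3 - 3*J)
-c(t) = -(-3 - 3*1) = -(-3 - 3) = -1*(-6) = 6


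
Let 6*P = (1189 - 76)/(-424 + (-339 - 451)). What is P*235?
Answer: -87185/2428 ≈ -35.908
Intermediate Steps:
P = -371/2428 (P = ((1189 - 76)/(-424 + (-339 - 451)))/6 = (1113/(-424 - 790))/6 = (1113/(-1214))/6 = (1113*(-1/1214))/6 = (⅙)*(-1113/1214) = -371/2428 ≈ -0.15280)
P*235 = -371/2428*235 = -87185/2428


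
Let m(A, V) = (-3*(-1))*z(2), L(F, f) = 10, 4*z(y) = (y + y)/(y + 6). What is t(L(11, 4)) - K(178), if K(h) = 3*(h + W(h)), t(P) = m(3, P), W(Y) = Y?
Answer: -8541/8 ≈ -1067.6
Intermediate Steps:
z(y) = y/(2*(6 + y)) (z(y) = ((y + y)/(y + 6))/4 = ((2*y)/(6 + y))/4 = (2*y/(6 + y))/4 = y/(2*(6 + y)))
m(A, V) = 3/8 (m(A, V) = (-3*(-1))*((½)*2/(6 + 2)) = 3*((½)*2/8) = 3*((½)*2*(⅛)) = 3*(⅛) = 3/8)
t(P) = 3/8
K(h) = 6*h (K(h) = 3*(h + h) = 3*(2*h) = 6*h)
t(L(11, 4)) - K(178) = 3/8 - 6*178 = 3/8 - 1*1068 = 3/8 - 1068 = -8541/8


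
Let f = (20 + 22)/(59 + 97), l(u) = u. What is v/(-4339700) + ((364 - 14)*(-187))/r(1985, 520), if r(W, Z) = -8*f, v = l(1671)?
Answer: 131872632079/4339700 ≈ 30388.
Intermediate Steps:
v = 1671
f = 7/26 (f = 42/156 = 42*(1/156) = 7/26 ≈ 0.26923)
r(W, Z) = -28/13 (r(W, Z) = -8*7/26 = -28/13)
v/(-4339700) + ((364 - 14)*(-187))/r(1985, 520) = 1671/(-4339700) + ((364 - 14)*(-187))/(-28/13) = 1671*(-1/4339700) + (350*(-187))*(-13/28) = -1671/4339700 - 65450*(-13/28) = -1671/4339700 + 60775/2 = 131872632079/4339700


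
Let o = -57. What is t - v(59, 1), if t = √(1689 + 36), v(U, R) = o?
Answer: 57 + 5*√69 ≈ 98.533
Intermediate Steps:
v(U, R) = -57
t = 5*√69 (t = √1725 = 5*√69 ≈ 41.533)
t - v(59, 1) = 5*√69 - 1*(-57) = 5*√69 + 57 = 57 + 5*√69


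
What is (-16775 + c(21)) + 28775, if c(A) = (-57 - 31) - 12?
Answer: 11900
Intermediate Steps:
c(A) = -100 (c(A) = -88 - 12 = -100)
(-16775 + c(21)) + 28775 = (-16775 - 100) + 28775 = -16875 + 28775 = 11900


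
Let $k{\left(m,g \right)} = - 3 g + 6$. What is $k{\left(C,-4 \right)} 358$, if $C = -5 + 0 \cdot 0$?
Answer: $6444$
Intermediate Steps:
$C = -5$ ($C = -5 + 0 = -5$)
$k{\left(m,g \right)} = 6 - 3 g$
$k{\left(C,-4 \right)} 358 = \left(6 - -12\right) 358 = \left(6 + 12\right) 358 = 18 \cdot 358 = 6444$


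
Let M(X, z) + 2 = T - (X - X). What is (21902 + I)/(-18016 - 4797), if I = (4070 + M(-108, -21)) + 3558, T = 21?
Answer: -29549/22813 ≈ -1.2953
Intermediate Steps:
M(X, z) = 19 (M(X, z) = -2 + (21 - (X - X)) = -2 + (21 - 1*0) = -2 + (21 + 0) = -2 + 21 = 19)
I = 7647 (I = (4070 + 19) + 3558 = 4089 + 3558 = 7647)
(21902 + I)/(-18016 - 4797) = (21902 + 7647)/(-18016 - 4797) = 29549/(-22813) = 29549*(-1/22813) = -29549/22813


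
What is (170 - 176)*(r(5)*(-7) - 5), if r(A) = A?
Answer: 240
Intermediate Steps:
(170 - 176)*(r(5)*(-7) - 5) = (170 - 176)*(5*(-7) - 5) = -6*(-35 - 5) = -6*(-40) = 240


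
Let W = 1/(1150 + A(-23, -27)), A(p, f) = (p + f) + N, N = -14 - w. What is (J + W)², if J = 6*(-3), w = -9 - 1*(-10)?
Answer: 381381841/1177225 ≈ 323.97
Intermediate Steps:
w = 1 (w = -9 + 10 = 1)
N = -15 (N = -14 - 1*1 = -14 - 1 = -15)
A(p, f) = -15 + f + p (A(p, f) = (p + f) - 15 = (f + p) - 15 = -15 + f + p)
J = -18
W = 1/1085 (W = 1/(1150 + (-15 - 27 - 23)) = 1/(1150 - 65) = 1/1085 ≈ 0.00092166)
(J + W)² = (-18 + 1/1085)² = (-19529/1085)² = 381381841/1177225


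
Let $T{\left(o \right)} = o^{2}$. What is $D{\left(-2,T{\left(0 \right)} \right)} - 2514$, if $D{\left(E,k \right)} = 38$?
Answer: $-2476$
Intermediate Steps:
$D{\left(-2,T{\left(0 \right)} \right)} - 2514 = 38 - 2514 = -2476$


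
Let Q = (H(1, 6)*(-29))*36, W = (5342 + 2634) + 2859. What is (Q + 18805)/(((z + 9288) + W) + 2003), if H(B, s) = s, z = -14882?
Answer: 12541/7244 ≈ 1.7312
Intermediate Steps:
W = 10835 (W = 7976 + 2859 = 10835)
Q = -6264 (Q = (6*(-29))*36 = -174*36 = -6264)
(Q + 18805)/(((z + 9288) + W) + 2003) = (-6264 + 18805)/(((-14882 + 9288) + 10835) + 2003) = 12541/((-5594 + 10835) + 2003) = 12541/(5241 + 2003) = 12541/7244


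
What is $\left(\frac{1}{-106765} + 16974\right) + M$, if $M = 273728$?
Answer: $\frac{31036799029}{106765} \approx 2.907 \cdot 10^{5}$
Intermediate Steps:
$\left(\frac{1}{-106765} + 16974\right) + M = \left(\frac{1}{-106765} + 16974\right) + 273728 = \left(- \frac{1}{106765} + 16974\right) + 273728 = \frac{1812229109}{106765} + 273728 = \frac{31036799029}{106765}$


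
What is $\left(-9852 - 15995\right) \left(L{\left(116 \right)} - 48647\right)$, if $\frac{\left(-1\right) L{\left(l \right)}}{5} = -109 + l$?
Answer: $1258283654$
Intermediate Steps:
$L{\left(l \right)} = 545 - 5 l$ ($L{\left(l \right)} = - 5 \left(-109 + l\right) = 545 - 5 l$)
$\left(-9852 - 15995\right) \left(L{\left(116 \right)} - 48647\right) = \left(-9852 - 15995\right) \left(\left(545 - 580\right) - 48647\right) = - 25847 \left(\left(545 - 580\right) - 48647\right) = - 25847 \left(-35 - 48647\right) = \left(-25847\right) \left(-48682\right) = 1258283654$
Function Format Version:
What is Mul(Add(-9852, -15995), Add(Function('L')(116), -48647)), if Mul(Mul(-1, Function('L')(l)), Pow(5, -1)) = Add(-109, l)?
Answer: 1258283654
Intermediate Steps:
Function('L')(l) = Add(545, Mul(-5, l)) (Function('L')(l) = Mul(-5, Add(-109, l)) = Add(545, Mul(-5, l)))
Mul(Add(-9852, -15995), Add(Function('L')(116), -48647)) = Mul(Add(-9852, -15995), Add(Add(545, Mul(-5, 116)), -48647)) = Mul(-25847, Add(Add(545, -580), -48647)) = Mul(-25847, Add(-35, -48647)) = Mul(-25847, -48682) = 1258283654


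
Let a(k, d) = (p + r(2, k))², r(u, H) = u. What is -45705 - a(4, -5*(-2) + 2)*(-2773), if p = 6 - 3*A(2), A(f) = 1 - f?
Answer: 289828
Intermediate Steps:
p = 9 (p = 6 - 3*(1 - 1*2) = 6 - 3*(1 - 2) = 6 - 3*(-1) = 6 + 3 = 9)
a(k, d) = 121 (a(k, d) = (9 + 2)² = 11² = 121)
-45705 - a(4, -5*(-2) + 2)*(-2773) = -45705 - 121*(-2773) = -45705 - 1*(-335533) = -45705 + 335533 = 289828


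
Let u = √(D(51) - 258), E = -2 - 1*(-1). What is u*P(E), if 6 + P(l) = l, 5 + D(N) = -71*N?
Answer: -14*I*√971 ≈ -436.25*I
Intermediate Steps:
D(N) = -5 - 71*N
E = -1 (E = -2 + 1 = -1)
P(l) = -6 + l
u = 2*I*√971 (u = √((-5 - 71*51) - 258) = √((-5 - 3621) - 258) = √(-3626 - 258) = √(-3884) = 2*I*√971 ≈ 62.322*I)
u*P(E) = (2*I*√971)*(-6 - 1) = (2*I*√971)*(-7) = -14*I*√971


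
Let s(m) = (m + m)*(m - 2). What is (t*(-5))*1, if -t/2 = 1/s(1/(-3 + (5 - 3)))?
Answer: 5/3 ≈ 1.6667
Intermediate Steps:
s(m) = 2*m*(-2 + m) (s(m) = (2*m)*(-2 + m) = 2*m*(-2 + m))
t = -⅓ (t = -2*(-3 + (5 - 3))/(2*(-2 + 1/(-3 + (5 - 3)))) = -2*(-3 + 2)/(2*(-2 + 1/(-3 + 2))) = -2*(-1/(2*(-2 + 1/(-1)))) = -2*(-1/(2*(-2 - 1))) = -2/(2*(-1)*(-3)) = -2/6 = -2*⅙ = -⅓ ≈ -0.33333)
(t*(-5))*1 = -⅓*(-5)*1 = (5/3)*1 = 5/3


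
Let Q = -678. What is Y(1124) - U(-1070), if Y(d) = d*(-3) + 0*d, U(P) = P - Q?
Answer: -2980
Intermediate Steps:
U(P) = 678 + P (U(P) = P - 1*(-678) = P + 678 = 678 + P)
Y(d) = -3*d (Y(d) = -3*d + 0 = -3*d)
Y(1124) - U(-1070) = -3*1124 - (678 - 1070) = -3372 - 1*(-392) = -3372 + 392 = -2980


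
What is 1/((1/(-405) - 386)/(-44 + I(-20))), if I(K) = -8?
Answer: 21060/156331 ≈ 0.13471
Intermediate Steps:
1/((1/(-405) - 386)/(-44 + I(-20))) = 1/((1/(-405) - 386)/(-44 - 8)) = 1/((-1/405 - 386)/(-52)) = 1/(-156331/405*(-1/52)) = 1/(156331/21060) = 21060/156331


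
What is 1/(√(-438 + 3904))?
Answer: √3466/3466 ≈ 0.016986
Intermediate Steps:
1/(√(-438 + 3904)) = 1/(√3466) = √3466/3466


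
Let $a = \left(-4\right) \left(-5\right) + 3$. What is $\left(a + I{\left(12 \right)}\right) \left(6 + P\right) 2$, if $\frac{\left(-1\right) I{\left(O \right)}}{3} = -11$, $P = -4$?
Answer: $224$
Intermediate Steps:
$I{\left(O \right)} = 33$ ($I{\left(O \right)} = \left(-3\right) \left(-11\right) = 33$)
$a = 23$ ($a = 20 + 3 = 23$)
$\left(a + I{\left(12 \right)}\right) \left(6 + P\right) 2 = \left(23 + 33\right) \left(6 - 4\right) 2 = 56 \cdot 2 \cdot 2 = 56 \cdot 4 = 224$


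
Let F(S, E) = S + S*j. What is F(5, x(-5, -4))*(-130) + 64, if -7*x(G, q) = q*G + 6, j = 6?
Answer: -4486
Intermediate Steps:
x(G, q) = -6/7 - G*q/7 (x(G, q) = -(q*G + 6)/7 = -(G*q + 6)/7 = -(6 + G*q)/7 = -6/7 - G*q/7)
F(S, E) = 7*S (F(S, E) = S + S*6 = S + 6*S = 7*S)
F(5, x(-5, -4))*(-130) + 64 = (7*5)*(-130) + 64 = 35*(-130) + 64 = -4550 + 64 = -4486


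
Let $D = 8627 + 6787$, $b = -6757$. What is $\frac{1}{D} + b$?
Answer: $- \frac{104152397}{15414} \approx -6757.0$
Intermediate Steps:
$D = 15414$
$\frac{1}{D} + b = \frac{1}{15414} - 6757 = - \frac{104152397}{15414}$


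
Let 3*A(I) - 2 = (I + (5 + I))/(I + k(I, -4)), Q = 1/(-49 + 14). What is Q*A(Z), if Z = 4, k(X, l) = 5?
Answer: -31/945 ≈ -0.032804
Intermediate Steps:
Q = -1/35 (Q = 1/(-35) = -1/35 ≈ -0.028571)
A(I) = ⅔ + (5 + 2*I)/(3*(5 + I)) (A(I) = ⅔ + ((I + (5 + I))/(I + 5))/3 = ⅔ + ((5 + 2*I)/(5 + I))/3 = ⅔ + (5 + 2*I)/(3*(5 + I)))
Q*A(Z) = -(15 + 4*4)/(105*(5 + 4)) = -(15 + 16)/(105*9) = -31/(105*9) = -1/35*31/27 = -31/945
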